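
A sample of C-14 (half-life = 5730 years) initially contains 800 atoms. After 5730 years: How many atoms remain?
N = N₀(1/2)^(t/t½) = 400 atoms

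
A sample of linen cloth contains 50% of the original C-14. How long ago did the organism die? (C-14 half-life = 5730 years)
Age = t½ × log₂(1/ratio) = 5730 years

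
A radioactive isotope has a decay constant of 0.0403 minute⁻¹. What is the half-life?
t½ = ln(2)/λ = 17.2 minutes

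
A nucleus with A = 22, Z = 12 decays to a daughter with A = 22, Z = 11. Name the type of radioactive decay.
ΔA = 0, ΔZ = -1 ⇒ beta-plus decay (β⁺) or electron capture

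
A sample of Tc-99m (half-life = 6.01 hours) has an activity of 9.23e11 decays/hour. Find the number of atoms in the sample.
N = A/λ = 8.003e12 atoms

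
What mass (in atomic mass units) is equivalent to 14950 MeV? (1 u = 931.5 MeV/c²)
m = E/c² = 16.05 u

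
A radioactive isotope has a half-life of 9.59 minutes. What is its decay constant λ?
λ = ln(2)/t½ = 0.07228 minute⁻¹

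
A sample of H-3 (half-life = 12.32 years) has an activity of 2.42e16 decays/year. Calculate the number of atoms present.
N = A/λ = 4.301e17 atoms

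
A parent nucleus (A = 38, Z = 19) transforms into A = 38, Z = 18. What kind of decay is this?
ΔA = 0, ΔZ = -1 ⇒ beta-plus decay (β⁺) or electron capture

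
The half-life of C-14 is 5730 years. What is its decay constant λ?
λ = ln(2)/t½ = 1.21e-4 year⁻¹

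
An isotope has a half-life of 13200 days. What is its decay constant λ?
λ = ln(2)/t½ = 5.251e-5 day⁻¹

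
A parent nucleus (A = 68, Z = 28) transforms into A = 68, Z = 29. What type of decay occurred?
ΔA = 0, ΔZ = +1 ⇒ beta-minus decay (β⁻)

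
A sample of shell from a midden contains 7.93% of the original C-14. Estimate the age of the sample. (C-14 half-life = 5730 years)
Age = t½ × log₂(1/ratio) = 20950 years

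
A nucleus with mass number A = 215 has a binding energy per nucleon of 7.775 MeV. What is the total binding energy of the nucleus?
B.E. = 7.775 × 215 = 1672 MeV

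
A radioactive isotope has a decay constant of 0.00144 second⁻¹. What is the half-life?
t½ = ln(2)/λ = 481.4 seconds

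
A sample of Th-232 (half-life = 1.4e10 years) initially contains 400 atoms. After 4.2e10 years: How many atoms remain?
N = N₀(1/2)^(t/t½) = 50 atoms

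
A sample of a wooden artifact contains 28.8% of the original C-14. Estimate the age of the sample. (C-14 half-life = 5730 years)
Age = t½ × log₂(1/ratio) = 10290 years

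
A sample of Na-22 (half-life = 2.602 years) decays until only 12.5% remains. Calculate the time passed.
t = t½ × log₂(N₀/N) = 7.806 years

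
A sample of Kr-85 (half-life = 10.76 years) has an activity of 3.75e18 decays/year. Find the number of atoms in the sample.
N = A/λ = 5.821e19 atoms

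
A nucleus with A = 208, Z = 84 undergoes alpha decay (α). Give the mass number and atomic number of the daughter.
Daughter: A = 204, Z = 82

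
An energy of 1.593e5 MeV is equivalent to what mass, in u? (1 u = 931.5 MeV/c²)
m = E/c² = 171 u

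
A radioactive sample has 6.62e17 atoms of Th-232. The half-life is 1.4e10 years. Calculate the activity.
A = λN = 3.278e7 decays/year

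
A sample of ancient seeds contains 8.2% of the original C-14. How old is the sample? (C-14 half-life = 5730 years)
Age = t½ × log₂(1/ratio) = 20680 years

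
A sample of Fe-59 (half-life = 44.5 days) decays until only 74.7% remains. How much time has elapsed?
t = t½ × log₂(N₀/N) = 18.73 days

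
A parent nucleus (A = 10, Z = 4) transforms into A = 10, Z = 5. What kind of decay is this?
ΔA = 0, ΔZ = +1 ⇒ beta-minus decay (β⁻)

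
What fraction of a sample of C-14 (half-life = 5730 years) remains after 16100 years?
N/N₀ = (1/2)^(t/t½) = 0.1426 = 14.3%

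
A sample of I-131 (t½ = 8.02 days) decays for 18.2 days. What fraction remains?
N/N₀ = (1/2)^(t/t½) = 0.2074 = 20.7%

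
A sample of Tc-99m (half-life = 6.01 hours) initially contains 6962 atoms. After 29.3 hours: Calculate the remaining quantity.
N = N₀(1/2)^(t/t½) = 237.2 atoms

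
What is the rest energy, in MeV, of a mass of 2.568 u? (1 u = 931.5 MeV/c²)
E = mc² = 2392 MeV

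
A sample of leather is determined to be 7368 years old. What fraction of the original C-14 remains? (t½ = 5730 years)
N/N₀ = (1/2)^(t/t½) = 0.4101 = 41%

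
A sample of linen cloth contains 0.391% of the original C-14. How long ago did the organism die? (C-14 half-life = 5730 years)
Age = t½ × log₂(1/ratio) = 45830 years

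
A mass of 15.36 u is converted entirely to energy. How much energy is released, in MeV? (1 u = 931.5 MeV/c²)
E = mc² = 14310 MeV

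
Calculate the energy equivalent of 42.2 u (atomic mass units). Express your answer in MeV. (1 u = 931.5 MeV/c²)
E = mc² = 39310 MeV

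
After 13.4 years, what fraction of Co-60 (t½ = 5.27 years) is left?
N/N₀ = (1/2)^(t/t½) = 0.1716 = 17.2%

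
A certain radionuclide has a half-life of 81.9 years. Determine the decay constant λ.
λ = ln(2)/t½ = 0.008463 year⁻¹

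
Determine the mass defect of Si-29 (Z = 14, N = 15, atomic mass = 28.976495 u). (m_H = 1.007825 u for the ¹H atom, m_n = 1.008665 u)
Δm = Z·m_H + N·m_n − M = 0.263 u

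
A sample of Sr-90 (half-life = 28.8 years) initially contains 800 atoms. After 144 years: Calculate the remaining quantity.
N = N₀(1/2)^(t/t½) = 25 atoms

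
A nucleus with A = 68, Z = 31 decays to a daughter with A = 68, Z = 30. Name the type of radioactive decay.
ΔA = 0, ΔZ = -1 ⇒ beta-plus decay (β⁺) or electron capture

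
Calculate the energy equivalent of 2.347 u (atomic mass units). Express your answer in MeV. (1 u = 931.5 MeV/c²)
E = mc² = 2186 MeV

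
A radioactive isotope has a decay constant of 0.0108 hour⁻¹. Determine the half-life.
t½ = ln(2)/λ = 64.18 hours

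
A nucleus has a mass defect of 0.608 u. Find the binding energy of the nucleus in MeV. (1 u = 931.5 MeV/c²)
B.E. = Δm × 931.5 = 566.4 MeV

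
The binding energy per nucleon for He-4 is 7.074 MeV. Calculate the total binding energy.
B.E. = 7.074 × 4 = 28.3 MeV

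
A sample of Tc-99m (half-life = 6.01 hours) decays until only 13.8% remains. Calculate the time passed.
t = t½ × log₂(N₀/N) = 17.17 hours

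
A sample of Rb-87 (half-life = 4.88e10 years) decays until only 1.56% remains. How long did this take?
t = t½ × log₂(N₀/N) = 2.929e11 years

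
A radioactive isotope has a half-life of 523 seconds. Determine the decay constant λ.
λ = ln(2)/t½ = 0.001325 second⁻¹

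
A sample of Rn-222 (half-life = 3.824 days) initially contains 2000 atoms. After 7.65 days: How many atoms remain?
N = N₀(1/2)^(t/t½) = 499.8 atoms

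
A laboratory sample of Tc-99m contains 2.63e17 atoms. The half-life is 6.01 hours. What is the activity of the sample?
A = λN = 3.033e16 decays/hour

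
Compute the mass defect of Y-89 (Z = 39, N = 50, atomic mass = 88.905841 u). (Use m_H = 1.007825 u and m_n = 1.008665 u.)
Δm = Z·m_H + N·m_n − M = 0.8326 u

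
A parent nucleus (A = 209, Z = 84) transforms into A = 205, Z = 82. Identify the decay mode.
ΔA = -4, ΔZ = -2 ⇒ alpha decay (α)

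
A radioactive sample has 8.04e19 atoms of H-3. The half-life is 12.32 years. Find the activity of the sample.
A = λN = 4.523e18 decays/year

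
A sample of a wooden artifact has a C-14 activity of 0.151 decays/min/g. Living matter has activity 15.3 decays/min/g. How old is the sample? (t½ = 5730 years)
Age = t½ × log₂(A₀/A) = 38180 years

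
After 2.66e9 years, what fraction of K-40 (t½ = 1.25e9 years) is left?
N/N₀ = (1/2)^(t/t½) = 0.2288 = 22.9%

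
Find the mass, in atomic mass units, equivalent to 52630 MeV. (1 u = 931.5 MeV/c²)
m = E/c² = 56.5 u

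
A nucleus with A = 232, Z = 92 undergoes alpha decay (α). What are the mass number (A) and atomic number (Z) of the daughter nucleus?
Daughter: A = 228, Z = 90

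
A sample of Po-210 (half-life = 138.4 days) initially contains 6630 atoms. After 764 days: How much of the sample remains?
N = N₀(1/2)^(t/t½) = 144.5 atoms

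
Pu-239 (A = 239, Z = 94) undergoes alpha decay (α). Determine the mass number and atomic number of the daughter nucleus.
Daughter: A = 235, Z = 92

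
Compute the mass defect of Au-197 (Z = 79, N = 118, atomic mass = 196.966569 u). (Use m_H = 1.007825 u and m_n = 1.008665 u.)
Δm = Z·m_H + N·m_n − M = 1.674 u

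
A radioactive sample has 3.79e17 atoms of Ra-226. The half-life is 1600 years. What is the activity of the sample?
A = λN = 1.642e14 decays/year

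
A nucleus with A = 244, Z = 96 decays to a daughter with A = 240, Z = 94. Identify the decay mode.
ΔA = -4, ΔZ = -2 ⇒ alpha decay (α)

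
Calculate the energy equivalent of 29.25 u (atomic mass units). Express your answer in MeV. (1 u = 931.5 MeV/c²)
E = mc² = 27250 MeV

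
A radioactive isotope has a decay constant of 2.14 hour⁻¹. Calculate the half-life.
t½ = ln(2)/λ = 0.3239 hours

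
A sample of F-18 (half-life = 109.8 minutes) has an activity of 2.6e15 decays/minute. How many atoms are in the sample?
N = A/λ = 4.119e17 atoms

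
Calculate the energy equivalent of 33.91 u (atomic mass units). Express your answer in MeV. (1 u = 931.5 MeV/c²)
E = mc² = 31590 MeV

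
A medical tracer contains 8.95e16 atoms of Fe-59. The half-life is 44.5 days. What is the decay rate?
A = λN = 1.394e15 decays/day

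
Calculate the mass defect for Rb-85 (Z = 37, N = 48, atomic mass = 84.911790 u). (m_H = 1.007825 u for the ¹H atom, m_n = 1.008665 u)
Δm = Z·m_H + N·m_n − M = 0.7937 u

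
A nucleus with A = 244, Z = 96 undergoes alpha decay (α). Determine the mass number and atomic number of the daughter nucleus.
Daughter: A = 240, Z = 94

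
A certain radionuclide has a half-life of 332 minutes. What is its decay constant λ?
λ = ln(2)/t½ = 0.002088 minute⁻¹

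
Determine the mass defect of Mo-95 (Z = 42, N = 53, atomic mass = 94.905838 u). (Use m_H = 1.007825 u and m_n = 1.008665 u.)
Δm = Z·m_H + N·m_n − M = 0.8821 u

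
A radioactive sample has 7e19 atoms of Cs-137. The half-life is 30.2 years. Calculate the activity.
A = λN = 1.607e18 decays/year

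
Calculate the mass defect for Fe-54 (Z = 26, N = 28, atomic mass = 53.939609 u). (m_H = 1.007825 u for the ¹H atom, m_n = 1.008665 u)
Δm = Z·m_H + N·m_n − M = 0.5065 u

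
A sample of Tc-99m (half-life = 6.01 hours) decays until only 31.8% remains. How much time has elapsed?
t = t½ × log₂(N₀/N) = 9.934 hours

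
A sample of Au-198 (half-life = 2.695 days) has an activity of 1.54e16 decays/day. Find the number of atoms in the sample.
N = A/λ = 5.988e16 atoms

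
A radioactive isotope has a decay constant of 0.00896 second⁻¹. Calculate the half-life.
t½ = ln(2)/λ = 77.36 seconds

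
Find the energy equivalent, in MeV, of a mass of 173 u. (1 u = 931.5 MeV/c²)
E = mc² = 1.611e5 MeV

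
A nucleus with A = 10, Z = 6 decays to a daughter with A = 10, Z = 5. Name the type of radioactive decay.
ΔA = 0, ΔZ = -1 ⇒ beta-plus decay (β⁺) or electron capture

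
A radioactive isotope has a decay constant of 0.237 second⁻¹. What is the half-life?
t½ = ln(2)/λ = 2.925 seconds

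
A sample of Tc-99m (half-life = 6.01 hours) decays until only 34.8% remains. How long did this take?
t = t½ × log₂(N₀/N) = 9.152 hours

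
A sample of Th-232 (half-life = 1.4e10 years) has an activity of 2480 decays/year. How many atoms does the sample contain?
N = A/λ = 5.009e13 atoms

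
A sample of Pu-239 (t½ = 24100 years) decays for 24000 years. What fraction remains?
N/N₀ = (1/2)^(t/t½) = 0.5014 = 50.1%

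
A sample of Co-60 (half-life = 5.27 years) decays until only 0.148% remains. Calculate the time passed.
t = t½ × log₂(N₀/N) = 49.54 years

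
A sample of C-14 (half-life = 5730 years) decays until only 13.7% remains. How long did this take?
t = t½ × log₂(N₀/N) = 16430 years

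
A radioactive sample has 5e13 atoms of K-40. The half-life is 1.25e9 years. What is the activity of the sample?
A = λN = 27730 decays/year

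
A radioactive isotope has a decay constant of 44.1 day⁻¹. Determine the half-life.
t½ = ln(2)/λ = 0.01572 days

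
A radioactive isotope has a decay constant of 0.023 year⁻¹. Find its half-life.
t½ = ln(2)/λ = 30.14 years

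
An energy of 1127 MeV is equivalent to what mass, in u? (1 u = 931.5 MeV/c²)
m = E/c² = 1.21 u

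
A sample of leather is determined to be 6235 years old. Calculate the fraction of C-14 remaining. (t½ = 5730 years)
N/N₀ = (1/2)^(t/t½) = 0.4704 = 47%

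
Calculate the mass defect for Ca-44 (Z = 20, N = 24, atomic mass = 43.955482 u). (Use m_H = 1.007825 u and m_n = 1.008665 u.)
Δm = Z·m_H + N·m_n − M = 0.409 u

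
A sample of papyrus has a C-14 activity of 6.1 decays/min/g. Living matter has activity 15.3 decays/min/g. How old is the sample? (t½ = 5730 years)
Age = t½ × log₂(A₀/A) = 7602 years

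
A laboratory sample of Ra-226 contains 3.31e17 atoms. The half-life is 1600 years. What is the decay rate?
A = λN = 1.434e14 decays/year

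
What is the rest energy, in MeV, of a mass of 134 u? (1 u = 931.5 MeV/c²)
E = mc² = 1.248e5 MeV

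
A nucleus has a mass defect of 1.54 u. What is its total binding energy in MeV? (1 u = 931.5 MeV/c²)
B.E. = Δm × 931.5 = 1435 MeV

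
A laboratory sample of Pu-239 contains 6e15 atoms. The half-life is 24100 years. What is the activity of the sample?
A = λN = 1.726e11 decays/year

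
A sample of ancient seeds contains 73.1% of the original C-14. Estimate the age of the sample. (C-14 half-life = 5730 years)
Age = t½ × log₂(1/ratio) = 2590 years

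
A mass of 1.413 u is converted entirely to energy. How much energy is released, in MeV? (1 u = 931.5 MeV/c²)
E = mc² = 1316 MeV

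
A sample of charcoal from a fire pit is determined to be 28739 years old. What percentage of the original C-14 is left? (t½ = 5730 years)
N/N₀ = (1/2)^(t/t½) = 0.03092 = 3.09%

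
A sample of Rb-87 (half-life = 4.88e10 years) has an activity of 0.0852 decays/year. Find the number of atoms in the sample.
N = A/λ = 5.998e9 atoms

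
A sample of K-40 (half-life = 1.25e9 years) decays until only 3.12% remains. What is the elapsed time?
t = t½ × log₂(N₀/N) = 6.253e9 years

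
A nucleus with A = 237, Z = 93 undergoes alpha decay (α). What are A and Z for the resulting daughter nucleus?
Daughter: A = 233, Z = 91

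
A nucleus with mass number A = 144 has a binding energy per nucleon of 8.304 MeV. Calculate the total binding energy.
B.E. = 8.304 × 144 = 1196 MeV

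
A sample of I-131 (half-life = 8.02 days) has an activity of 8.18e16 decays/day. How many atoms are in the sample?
N = A/λ = 9.465e17 atoms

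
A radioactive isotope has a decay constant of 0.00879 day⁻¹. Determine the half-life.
t½ = ln(2)/λ = 78.86 days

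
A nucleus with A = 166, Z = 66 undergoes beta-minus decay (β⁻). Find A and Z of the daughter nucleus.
Daughter: A = 166, Z = 67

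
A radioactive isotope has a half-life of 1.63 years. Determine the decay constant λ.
λ = ln(2)/t½ = 0.4252 year⁻¹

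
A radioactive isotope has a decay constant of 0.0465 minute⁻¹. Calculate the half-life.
t½ = ln(2)/λ = 14.91 minutes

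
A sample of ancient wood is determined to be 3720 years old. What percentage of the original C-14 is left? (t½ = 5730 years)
N/N₀ = (1/2)^(t/t½) = 0.6376 = 63.8%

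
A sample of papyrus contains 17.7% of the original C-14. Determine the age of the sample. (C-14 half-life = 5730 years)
Age = t½ × log₂(1/ratio) = 14310 years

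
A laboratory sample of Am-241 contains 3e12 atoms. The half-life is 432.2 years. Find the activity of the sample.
A = λN = 4.811e9 decays/year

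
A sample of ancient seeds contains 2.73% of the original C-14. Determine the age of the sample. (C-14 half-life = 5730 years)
Age = t½ × log₂(1/ratio) = 29770 years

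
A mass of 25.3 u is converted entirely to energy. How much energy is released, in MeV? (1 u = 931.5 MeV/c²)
E = mc² = 23570 MeV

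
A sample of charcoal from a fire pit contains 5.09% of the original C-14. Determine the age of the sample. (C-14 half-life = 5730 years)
Age = t½ × log₂(1/ratio) = 24620 years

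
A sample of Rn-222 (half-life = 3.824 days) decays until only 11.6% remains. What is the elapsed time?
t = t½ × log₂(N₀/N) = 11.88 days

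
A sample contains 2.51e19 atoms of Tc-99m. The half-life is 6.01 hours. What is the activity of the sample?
A = λN = 2.895e18 decays/hour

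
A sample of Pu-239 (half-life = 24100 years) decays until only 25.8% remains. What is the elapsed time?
t = t½ × log₂(N₀/N) = 47100 years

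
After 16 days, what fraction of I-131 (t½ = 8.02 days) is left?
N/N₀ = (1/2)^(t/t½) = 0.2509 = 25.1%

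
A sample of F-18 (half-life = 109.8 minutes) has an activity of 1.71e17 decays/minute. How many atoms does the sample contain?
N = A/λ = 2.709e19 atoms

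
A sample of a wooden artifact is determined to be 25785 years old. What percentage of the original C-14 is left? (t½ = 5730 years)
N/N₀ = (1/2)^(t/t½) = 0.04419 = 4.42%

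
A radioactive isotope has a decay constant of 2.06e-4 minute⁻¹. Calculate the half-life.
t½ = ln(2)/λ = 3365 minutes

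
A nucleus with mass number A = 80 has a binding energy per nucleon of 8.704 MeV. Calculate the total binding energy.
B.E. = 8.704 × 80 = 696.3 MeV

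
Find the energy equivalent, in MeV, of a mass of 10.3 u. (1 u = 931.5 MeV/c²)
E = mc² = 9594 MeV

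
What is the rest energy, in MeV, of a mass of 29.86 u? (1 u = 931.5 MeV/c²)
E = mc² = 27810 MeV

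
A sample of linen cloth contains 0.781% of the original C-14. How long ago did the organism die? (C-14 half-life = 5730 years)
Age = t½ × log₂(1/ratio) = 40110 years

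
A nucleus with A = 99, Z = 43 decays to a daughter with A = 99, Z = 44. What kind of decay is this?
ΔA = 0, ΔZ = +1 ⇒ beta-minus decay (β⁻)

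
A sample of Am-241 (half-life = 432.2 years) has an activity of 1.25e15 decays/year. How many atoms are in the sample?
N = A/λ = 7.794e17 atoms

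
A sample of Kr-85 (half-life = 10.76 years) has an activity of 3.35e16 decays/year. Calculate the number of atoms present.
N = A/λ = 5.2e17 atoms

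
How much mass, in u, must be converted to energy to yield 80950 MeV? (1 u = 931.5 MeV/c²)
m = E/c² = 86.9 u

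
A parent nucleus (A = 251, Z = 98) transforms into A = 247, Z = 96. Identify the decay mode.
ΔA = -4, ΔZ = -2 ⇒ alpha decay (α)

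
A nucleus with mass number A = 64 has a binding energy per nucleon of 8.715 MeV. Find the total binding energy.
B.E. = 8.715 × 64 = 557.8 MeV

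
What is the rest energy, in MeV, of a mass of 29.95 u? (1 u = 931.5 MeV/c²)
E = mc² = 27900 MeV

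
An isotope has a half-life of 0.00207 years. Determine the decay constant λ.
λ = ln(2)/t½ = 334.9 year⁻¹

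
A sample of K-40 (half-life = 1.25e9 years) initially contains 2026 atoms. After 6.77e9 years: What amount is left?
N = N₀(1/2)^(t/t½) = 47.45 atoms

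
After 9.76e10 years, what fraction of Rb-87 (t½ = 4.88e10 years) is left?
N/N₀ = (1/2)^(t/t½) = 0.25 = 25%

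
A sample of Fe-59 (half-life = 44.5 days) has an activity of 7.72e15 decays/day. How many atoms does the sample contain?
N = A/λ = 4.956e17 atoms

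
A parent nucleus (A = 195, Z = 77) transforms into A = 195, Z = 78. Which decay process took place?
ΔA = 0, ΔZ = +1 ⇒ beta-minus decay (β⁻)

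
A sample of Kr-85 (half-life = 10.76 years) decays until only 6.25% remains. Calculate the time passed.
t = t½ × log₂(N₀/N) = 43.04 years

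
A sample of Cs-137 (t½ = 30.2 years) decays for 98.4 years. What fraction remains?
N/N₀ = (1/2)^(t/t½) = 0.1045 = 10.5%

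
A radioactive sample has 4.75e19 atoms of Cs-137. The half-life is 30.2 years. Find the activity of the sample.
A = λN = 1.09e18 decays/year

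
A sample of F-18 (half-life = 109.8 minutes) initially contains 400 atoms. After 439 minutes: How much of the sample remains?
N = N₀(1/2)^(t/t½) = 25.03 atoms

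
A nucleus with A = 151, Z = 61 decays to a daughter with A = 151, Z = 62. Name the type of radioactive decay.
ΔA = 0, ΔZ = +1 ⇒ beta-minus decay (β⁻)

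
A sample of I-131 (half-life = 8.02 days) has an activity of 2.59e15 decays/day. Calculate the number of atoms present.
N = A/λ = 2.997e16 atoms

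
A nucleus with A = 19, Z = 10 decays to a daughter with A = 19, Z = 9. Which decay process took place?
ΔA = 0, ΔZ = -1 ⇒ beta-plus decay (β⁺) or electron capture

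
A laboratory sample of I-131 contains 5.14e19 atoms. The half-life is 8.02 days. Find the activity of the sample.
A = λN = 4.442e18 decays/day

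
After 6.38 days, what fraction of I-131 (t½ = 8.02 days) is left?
N/N₀ = (1/2)^(t/t½) = 0.5761 = 57.6%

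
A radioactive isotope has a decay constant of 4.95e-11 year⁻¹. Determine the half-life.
t½ = ln(2)/λ = 1.4e10 years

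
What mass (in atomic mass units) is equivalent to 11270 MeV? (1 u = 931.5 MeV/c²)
m = E/c² = 12.1 u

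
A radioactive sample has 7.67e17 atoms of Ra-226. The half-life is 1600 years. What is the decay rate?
A = λN = 3.323e14 decays/year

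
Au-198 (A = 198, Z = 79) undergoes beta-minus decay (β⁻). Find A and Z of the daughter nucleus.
Daughter: A = 198, Z = 80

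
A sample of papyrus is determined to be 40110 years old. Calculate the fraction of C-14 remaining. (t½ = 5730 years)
N/N₀ = (1/2)^(t/t½) = 0.007812 = 0.781%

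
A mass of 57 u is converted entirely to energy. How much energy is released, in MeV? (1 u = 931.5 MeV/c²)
E = mc² = 53100 MeV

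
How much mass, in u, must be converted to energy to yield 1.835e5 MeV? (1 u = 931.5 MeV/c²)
m = E/c² = 197 u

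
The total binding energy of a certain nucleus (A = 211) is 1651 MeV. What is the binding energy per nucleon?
B.E./A = 1651/211 = 7.825 MeV/nucleon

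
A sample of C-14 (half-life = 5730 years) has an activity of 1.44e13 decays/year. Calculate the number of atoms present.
N = A/λ = 1.19e17 atoms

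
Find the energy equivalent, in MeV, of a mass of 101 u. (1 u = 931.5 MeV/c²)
E = mc² = 94080 MeV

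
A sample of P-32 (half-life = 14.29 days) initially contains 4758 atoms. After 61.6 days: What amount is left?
N = N₀(1/2)^(t/t½) = 239.8 atoms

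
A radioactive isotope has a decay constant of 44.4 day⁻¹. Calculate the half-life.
t½ = ln(2)/λ = 0.01561 days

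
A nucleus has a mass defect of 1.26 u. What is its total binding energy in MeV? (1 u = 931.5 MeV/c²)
B.E. = Δm × 931.5 = 1174 MeV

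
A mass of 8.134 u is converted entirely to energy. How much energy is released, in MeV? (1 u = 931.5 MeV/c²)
E = mc² = 7577 MeV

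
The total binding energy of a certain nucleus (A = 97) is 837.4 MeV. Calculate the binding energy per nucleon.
B.E./A = 837.4/97 = 8.633 MeV/nucleon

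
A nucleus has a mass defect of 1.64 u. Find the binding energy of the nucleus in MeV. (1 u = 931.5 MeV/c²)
B.E. = Δm × 931.5 = 1528 MeV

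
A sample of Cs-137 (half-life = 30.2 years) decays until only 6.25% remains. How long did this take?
t = t½ × log₂(N₀/N) = 120.8 years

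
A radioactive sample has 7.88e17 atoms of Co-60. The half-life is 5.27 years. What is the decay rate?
A = λN = 1.036e17 decays/year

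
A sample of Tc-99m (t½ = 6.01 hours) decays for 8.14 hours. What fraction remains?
N/N₀ = (1/2)^(t/t½) = 0.3911 = 39.1%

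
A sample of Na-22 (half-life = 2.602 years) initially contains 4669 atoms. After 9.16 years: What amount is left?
N = N₀(1/2)^(t/t½) = 406.9 atoms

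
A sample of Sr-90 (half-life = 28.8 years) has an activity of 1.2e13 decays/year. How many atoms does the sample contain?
N = A/λ = 4.986e14 atoms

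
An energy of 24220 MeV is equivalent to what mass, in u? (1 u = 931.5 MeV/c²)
m = E/c² = 26 u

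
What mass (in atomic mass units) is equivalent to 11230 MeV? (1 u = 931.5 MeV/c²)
m = E/c² = 12.06 u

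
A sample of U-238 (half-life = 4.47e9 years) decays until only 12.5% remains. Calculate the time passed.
t = t½ × log₂(N₀/N) = 1.341e10 years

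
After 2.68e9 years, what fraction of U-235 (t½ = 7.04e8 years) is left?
N/N₀ = (1/2)^(t/t½) = 0.07146 = 7.15%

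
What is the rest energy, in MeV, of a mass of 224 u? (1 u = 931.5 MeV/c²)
E = mc² = 2.087e5 MeV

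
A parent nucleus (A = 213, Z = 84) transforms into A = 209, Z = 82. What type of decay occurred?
ΔA = -4, ΔZ = -2 ⇒ alpha decay (α)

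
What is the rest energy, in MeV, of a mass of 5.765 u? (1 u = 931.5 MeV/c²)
E = mc² = 5370 MeV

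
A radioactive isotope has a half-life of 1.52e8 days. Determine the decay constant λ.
λ = ln(2)/t½ = 4.56e-9 day⁻¹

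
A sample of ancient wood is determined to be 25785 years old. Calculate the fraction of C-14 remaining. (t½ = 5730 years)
N/N₀ = (1/2)^(t/t½) = 0.04419 = 4.42%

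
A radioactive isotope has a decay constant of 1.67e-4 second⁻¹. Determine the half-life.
t½ = ln(2)/λ = 4151 seconds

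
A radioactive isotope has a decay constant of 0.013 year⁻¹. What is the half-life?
t½ = ln(2)/λ = 53.32 years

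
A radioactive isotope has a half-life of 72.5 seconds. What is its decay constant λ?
λ = ln(2)/t½ = 0.009561 second⁻¹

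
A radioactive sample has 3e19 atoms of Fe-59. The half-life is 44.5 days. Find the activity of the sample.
A = λN = 4.673e17 decays/day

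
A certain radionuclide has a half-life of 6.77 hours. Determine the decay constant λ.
λ = ln(2)/t½ = 0.1024 hour⁻¹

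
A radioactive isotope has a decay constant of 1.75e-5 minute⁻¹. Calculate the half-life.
t½ = ln(2)/λ = 39610 minutes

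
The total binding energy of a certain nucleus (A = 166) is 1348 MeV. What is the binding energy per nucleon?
B.E./A = 1348/166 = 8.12 MeV/nucleon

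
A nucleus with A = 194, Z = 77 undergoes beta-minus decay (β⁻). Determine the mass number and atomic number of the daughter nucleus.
Daughter: A = 194, Z = 78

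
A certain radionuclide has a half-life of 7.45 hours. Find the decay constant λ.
λ = ln(2)/t½ = 0.09304 hour⁻¹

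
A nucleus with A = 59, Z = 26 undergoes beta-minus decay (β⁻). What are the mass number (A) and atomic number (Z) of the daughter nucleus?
Daughter: A = 59, Z = 27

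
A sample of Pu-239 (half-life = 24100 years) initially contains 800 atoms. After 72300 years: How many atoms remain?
N = N₀(1/2)^(t/t½) = 100 atoms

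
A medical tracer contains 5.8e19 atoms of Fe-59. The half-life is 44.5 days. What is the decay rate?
A = λN = 9.034e17 decays/day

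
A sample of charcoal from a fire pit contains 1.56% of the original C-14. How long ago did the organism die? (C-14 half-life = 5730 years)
Age = t½ × log₂(1/ratio) = 34390 years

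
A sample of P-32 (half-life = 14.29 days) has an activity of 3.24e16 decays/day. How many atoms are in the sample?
N = A/λ = 6.68e17 atoms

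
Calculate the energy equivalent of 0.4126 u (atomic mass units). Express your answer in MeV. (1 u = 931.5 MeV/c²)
E = mc² = 384.3 MeV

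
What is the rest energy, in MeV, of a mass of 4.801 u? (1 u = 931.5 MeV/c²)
E = mc² = 4472 MeV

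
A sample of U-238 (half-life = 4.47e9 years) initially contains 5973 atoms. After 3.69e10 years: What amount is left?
N = N₀(1/2)^(t/t½) = 19.55 atoms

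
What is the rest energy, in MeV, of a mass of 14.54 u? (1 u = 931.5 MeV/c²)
E = mc² = 13540 MeV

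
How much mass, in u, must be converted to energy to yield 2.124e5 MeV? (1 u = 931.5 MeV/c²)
m = E/c² = 228 u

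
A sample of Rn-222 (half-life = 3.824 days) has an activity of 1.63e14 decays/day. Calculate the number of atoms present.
N = A/λ = 8.992e14 atoms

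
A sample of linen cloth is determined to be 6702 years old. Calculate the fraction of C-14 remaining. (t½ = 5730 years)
N/N₀ = (1/2)^(t/t½) = 0.4445 = 44.5%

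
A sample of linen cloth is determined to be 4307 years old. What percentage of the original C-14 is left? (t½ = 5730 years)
N/N₀ = (1/2)^(t/t½) = 0.5939 = 59.4%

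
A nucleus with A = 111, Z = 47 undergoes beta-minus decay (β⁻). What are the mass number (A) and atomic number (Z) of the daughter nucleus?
Daughter: A = 111, Z = 48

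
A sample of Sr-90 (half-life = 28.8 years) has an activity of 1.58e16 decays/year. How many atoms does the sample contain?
N = A/λ = 6.565e17 atoms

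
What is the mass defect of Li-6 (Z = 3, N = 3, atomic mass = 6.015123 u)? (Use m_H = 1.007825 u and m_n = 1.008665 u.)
Δm = Z·m_H + N·m_n − M = 0.03435 u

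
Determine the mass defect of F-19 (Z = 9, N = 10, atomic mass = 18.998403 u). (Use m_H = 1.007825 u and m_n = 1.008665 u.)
Δm = Z·m_H + N·m_n − M = 0.1587 u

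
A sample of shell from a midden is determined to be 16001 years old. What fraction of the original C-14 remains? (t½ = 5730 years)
N/N₀ = (1/2)^(t/t½) = 0.1443 = 14.4%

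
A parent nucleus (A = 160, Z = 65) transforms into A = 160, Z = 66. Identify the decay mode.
ΔA = 0, ΔZ = +1 ⇒ beta-minus decay (β⁻)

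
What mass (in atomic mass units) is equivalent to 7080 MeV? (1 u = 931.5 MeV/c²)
m = E/c² = 7.601 u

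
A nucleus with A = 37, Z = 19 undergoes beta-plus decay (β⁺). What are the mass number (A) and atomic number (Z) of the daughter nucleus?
Daughter: A = 37, Z = 18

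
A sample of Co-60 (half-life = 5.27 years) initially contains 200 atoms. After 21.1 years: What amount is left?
N = N₀(1/2)^(t/t½) = 12.47 atoms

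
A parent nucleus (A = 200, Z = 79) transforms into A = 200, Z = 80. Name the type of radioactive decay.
ΔA = 0, ΔZ = +1 ⇒ beta-minus decay (β⁻)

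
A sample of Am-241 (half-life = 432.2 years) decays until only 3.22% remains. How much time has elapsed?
t = t½ × log₂(N₀/N) = 2142 years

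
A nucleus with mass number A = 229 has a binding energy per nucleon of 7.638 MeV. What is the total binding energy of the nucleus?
B.E. = 7.638 × 229 = 1749 MeV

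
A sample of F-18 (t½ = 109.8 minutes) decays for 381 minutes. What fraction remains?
N/N₀ = (1/2)^(t/t½) = 0.09025 = 9.02%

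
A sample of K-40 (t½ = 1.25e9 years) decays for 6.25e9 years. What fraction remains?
N/N₀ = (1/2)^(t/t½) = 0.03125 = 3.12%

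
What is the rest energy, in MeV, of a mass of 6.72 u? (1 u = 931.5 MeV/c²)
E = mc² = 6260 MeV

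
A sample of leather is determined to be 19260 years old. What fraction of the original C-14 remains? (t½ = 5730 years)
N/N₀ = (1/2)^(t/t½) = 0.09731 = 9.73%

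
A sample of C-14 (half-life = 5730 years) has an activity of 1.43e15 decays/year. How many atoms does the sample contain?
N = A/λ = 1.182e19 atoms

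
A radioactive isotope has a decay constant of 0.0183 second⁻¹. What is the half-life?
t½ = ln(2)/λ = 37.88 seconds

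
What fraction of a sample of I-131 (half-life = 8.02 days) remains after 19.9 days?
N/N₀ = (1/2)^(t/t½) = 0.1791 = 17.9%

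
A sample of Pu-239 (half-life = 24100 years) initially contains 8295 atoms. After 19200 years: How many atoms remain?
N = N₀(1/2)^(t/t½) = 4775 atoms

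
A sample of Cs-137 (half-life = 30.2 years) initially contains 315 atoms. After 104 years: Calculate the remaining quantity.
N = N₀(1/2)^(t/t½) = 28.95 atoms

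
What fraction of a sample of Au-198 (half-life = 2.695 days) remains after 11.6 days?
N/N₀ = (1/2)^(t/t½) = 0.05062 = 5.06%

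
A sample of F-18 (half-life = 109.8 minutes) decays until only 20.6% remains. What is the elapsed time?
t = t½ × log₂(N₀/N) = 250.3 minutes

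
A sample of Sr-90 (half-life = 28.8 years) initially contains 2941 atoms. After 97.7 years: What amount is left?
N = N₀(1/2)^(t/t½) = 280.1 atoms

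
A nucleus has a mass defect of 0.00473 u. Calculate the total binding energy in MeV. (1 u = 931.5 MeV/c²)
B.E. = Δm × 931.5 = 4.406 MeV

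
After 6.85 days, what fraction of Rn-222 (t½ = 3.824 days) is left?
N/N₀ = (1/2)^(t/t½) = 0.2889 = 28.9%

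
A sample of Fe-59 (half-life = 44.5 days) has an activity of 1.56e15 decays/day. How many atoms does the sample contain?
N = A/λ = 1.002e17 atoms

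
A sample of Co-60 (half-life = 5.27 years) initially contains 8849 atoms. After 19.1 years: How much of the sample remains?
N = N₀(1/2)^(t/t½) = 717.6 atoms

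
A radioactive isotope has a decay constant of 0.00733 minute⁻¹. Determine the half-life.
t½ = ln(2)/λ = 94.56 minutes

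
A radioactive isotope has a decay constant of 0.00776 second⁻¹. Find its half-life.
t½ = ln(2)/λ = 89.32 seconds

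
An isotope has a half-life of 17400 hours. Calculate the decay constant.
λ = ln(2)/t½ = 3.984e-5 hour⁻¹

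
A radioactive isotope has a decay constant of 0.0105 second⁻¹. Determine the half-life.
t½ = ln(2)/λ = 66.01 seconds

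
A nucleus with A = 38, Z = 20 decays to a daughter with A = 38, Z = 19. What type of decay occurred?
ΔA = 0, ΔZ = -1 ⇒ beta-plus decay (β⁺) or electron capture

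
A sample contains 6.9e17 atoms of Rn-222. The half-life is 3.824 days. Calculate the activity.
A = λN = 1.251e17 decays/day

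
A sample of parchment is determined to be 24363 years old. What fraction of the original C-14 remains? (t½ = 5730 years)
N/N₀ = (1/2)^(t/t½) = 0.05249 = 5.25%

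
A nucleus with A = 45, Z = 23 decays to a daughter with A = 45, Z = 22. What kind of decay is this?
ΔA = 0, ΔZ = -1 ⇒ beta-plus decay (β⁺) or electron capture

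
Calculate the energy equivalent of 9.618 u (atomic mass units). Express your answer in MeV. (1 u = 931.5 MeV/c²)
E = mc² = 8959 MeV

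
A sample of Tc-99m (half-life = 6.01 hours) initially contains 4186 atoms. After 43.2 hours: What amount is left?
N = N₀(1/2)^(t/t½) = 28.71 atoms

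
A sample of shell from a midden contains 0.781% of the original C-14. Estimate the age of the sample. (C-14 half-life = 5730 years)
Age = t½ × log₂(1/ratio) = 40110 years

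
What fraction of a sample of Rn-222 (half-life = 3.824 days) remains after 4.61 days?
N/N₀ = (1/2)^(t/t½) = 0.4336 = 43.4%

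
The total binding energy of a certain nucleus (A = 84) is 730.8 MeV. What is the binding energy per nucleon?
B.E./A = 730.8/84 = 8.7 MeV/nucleon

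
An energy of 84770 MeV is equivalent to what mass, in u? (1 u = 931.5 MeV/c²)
m = E/c² = 91 u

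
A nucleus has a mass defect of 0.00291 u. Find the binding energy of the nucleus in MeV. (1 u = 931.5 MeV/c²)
B.E. = Δm × 931.5 = 2.711 MeV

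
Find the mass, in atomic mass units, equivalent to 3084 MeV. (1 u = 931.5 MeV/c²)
m = E/c² = 3.311 u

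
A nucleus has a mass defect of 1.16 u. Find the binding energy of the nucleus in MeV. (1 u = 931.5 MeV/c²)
B.E. = Δm × 931.5 = 1081 MeV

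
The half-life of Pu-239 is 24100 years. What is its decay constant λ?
λ = ln(2)/t½ = 2.876e-5 year⁻¹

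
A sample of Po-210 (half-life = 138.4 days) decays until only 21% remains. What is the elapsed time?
t = t½ × log₂(N₀/N) = 311.6 days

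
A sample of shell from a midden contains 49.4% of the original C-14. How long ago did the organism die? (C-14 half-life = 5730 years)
Age = t½ × log₂(1/ratio) = 5830 years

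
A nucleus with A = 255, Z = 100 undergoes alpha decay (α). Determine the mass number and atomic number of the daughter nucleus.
Daughter: A = 251, Z = 98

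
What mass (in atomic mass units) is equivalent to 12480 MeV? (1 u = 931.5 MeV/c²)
m = E/c² = 13.4 u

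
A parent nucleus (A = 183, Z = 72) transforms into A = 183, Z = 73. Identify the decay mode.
ΔA = 0, ΔZ = +1 ⇒ beta-minus decay (β⁻)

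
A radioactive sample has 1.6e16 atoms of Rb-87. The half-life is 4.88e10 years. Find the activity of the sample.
A = λN = 2.273e5 decays/year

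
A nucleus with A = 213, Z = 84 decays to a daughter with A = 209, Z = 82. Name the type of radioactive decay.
ΔA = -4, ΔZ = -2 ⇒ alpha decay (α)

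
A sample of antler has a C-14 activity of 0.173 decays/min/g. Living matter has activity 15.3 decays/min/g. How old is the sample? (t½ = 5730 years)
Age = t½ × log₂(A₀/A) = 37050 years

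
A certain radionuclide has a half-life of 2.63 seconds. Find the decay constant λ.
λ = ln(2)/t½ = 0.2636 second⁻¹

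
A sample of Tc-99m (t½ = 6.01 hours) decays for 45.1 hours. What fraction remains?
N/N₀ = (1/2)^(t/t½) = 0.005508 = 0.551%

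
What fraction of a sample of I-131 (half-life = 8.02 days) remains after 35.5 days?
N/N₀ = (1/2)^(t/t½) = 0.04651 = 4.65%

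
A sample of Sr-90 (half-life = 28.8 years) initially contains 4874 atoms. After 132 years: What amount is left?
N = N₀(1/2)^(t/t½) = 203.3 atoms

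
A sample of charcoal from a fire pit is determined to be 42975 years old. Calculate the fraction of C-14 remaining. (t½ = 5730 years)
N/N₀ = (1/2)^(t/t½) = 0.005524 = 0.552%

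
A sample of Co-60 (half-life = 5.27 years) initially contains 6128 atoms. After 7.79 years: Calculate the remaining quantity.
N = N₀(1/2)^(t/t½) = 2200 atoms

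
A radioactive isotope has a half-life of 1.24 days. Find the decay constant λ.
λ = ln(2)/t½ = 0.559 day⁻¹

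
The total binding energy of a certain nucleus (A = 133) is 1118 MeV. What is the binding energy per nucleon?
B.E./A = 1118/133 = 8.406 MeV/nucleon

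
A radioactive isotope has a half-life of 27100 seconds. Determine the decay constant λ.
λ = ln(2)/t½ = 2.558e-5 second⁻¹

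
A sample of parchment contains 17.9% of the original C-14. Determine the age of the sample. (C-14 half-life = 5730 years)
Age = t½ × log₂(1/ratio) = 14220 years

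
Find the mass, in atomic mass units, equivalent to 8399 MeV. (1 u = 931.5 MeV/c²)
m = E/c² = 9.017 u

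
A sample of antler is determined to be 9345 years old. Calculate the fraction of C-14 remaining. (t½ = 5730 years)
N/N₀ = (1/2)^(t/t½) = 0.3229 = 32.3%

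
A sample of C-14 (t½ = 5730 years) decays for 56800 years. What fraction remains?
N/N₀ = (1/2)^(t/t½) = 0.001037 = 0.104%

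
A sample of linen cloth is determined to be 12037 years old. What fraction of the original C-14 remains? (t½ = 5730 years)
N/N₀ = (1/2)^(t/t½) = 0.2331 = 23.3%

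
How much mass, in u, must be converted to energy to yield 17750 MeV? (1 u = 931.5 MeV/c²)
m = E/c² = 19.06 u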